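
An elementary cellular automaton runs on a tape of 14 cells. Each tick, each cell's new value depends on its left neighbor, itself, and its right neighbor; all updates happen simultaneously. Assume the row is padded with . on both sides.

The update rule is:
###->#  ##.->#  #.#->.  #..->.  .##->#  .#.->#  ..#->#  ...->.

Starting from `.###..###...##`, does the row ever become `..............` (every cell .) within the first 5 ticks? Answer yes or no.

no

####.####..###
####.####.####
####.####.####  (fixed point — unchanged through tick 5)
tick 5 is ####.####.####, still not uniform .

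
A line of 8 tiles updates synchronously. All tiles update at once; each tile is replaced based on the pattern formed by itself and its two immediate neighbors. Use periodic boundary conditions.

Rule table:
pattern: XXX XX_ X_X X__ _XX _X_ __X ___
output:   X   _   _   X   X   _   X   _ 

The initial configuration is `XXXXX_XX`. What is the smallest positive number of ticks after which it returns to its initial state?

8

tick 1: XXXX__XX
tick 2: XXX_XXXX
tick 3: XX__XXXX
tick 4: X_XXXXXX
tick 5: __XXXXXX
tick 6: XXXXXXX_
tick 7: XXXXXX__
tick 8: XXXXX_XX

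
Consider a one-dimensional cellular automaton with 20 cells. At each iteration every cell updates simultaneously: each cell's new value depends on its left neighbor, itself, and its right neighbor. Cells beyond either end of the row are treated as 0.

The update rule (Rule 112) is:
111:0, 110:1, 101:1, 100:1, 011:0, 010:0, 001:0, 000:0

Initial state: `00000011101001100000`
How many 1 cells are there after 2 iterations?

5

00000000110100110000
00000000011010011000
count of 1: 5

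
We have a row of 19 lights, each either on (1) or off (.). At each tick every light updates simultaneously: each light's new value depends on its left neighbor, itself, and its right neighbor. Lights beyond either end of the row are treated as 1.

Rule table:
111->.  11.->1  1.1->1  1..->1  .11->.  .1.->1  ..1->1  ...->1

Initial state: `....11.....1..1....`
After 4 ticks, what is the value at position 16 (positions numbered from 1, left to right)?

1111.11111111111111
...11..............
111.111111111111111
..11...............
position 16 holds .

.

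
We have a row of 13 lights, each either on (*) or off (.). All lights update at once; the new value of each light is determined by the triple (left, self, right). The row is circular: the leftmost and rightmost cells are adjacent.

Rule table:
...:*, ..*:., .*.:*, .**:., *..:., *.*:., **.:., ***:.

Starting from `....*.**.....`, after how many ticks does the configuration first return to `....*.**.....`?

tick 1: ***.*....****
tick 2: ....*.**.....

2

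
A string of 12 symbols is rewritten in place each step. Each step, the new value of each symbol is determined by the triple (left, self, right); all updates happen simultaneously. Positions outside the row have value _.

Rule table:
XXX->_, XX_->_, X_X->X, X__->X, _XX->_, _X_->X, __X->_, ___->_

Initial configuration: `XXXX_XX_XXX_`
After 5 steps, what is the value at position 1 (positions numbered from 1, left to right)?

____X__X___X
____XX_XX__X
______X__X_X
______XX_XXX
________X___
position 1 holds _

_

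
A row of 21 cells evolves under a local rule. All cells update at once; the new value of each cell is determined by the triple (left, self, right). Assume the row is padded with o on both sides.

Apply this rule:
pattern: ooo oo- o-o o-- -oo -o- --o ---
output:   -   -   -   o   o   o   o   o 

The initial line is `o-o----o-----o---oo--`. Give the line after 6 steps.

ooooo----------------

--oooooooooooooooo-oo
ooo----------------o-
---ooooooooooooooooo-
oooo-----------------
----ooooooooooooooooo
ooooo----------------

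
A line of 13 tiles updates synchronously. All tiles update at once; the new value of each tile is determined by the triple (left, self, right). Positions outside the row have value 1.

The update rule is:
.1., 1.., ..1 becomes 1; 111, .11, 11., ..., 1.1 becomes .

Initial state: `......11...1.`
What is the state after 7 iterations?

...1..1..1.1.

1....1..1.11.
.1..11111....
.111.....1..1
....1...1111.
1..111.1.....
.11....11...1
...1..1..1.1.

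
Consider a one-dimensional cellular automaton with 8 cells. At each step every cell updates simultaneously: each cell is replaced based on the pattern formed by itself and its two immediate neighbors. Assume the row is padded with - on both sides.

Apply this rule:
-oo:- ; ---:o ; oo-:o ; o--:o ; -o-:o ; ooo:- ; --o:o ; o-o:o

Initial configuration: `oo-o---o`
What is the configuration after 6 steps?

-ooooooo
o------o
oooooooo
-------o
oooooooo  (repeats step 3; period 2)
step 6: -------o

-------o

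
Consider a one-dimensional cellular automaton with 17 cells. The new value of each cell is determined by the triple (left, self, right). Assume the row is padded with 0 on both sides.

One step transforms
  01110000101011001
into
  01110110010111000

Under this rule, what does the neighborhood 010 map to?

0

At position 8 the neighborhood is 010; the next row has 0 there.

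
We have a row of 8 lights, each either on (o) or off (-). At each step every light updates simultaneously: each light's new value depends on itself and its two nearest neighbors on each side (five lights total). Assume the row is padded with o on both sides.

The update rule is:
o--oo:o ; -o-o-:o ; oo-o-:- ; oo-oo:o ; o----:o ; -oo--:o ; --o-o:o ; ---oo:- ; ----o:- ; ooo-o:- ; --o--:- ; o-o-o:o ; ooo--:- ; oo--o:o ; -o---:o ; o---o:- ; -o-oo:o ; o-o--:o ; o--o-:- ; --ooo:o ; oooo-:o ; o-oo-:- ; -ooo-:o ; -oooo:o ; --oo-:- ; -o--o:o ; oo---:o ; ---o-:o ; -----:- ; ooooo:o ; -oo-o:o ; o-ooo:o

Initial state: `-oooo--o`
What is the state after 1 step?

oooo-ooo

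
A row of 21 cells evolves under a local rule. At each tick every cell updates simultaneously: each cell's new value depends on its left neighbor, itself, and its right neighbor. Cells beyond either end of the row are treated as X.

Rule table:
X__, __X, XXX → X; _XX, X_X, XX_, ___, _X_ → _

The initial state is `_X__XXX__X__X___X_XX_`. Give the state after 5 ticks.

X_X_X________X_X____X

__XX_X_XX_XX_X_X_____
XX______________X___X
X_X____________X_X_X_
___X__________X______
X_X_X________X_X____X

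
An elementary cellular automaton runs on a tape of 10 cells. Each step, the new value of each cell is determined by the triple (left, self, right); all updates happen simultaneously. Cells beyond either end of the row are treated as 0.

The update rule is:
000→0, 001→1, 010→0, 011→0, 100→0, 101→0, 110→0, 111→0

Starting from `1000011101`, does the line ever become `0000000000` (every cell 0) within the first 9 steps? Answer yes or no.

yes

0000100000
0001000000
0010000000
0100000000
1000000000
0000000000
all cells are 0 at step 6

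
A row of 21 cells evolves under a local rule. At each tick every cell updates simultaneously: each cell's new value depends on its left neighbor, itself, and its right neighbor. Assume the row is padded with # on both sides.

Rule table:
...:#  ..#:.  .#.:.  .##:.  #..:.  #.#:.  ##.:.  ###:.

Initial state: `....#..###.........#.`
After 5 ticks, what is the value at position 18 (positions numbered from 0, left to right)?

.##........#######...
....######.........#.
.##........#######...  (repeats tick 1; period 2)
tick 5: .##........#######...
position 18 holds .

.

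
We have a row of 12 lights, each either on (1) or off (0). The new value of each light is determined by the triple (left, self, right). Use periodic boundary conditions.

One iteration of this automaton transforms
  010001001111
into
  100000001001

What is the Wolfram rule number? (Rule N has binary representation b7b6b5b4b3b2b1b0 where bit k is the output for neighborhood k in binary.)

position 9: 111 → 0  (bit 7 = 0)
position 11: 110 → 1  (bit 6 = 1)
position 0: 101 → 1  (bit 5 = 1)
position 2: 100 → 0  (bit 4 = 0)
position 8: 011 → 1  (bit 3 = 1)
position 1: 010 → 0  (bit 2 = 0)
position 4: 001 → 0  (bit 1 = 0)
position 3: 000 → 0  (bit 0 = 0)
bits b7..b0 = 01101000 = 104

104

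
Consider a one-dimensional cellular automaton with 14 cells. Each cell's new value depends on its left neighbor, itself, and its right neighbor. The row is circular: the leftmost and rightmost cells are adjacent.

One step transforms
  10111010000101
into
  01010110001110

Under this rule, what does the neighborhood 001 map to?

1

At position 10 the neighborhood is 001; the next row has 1 there.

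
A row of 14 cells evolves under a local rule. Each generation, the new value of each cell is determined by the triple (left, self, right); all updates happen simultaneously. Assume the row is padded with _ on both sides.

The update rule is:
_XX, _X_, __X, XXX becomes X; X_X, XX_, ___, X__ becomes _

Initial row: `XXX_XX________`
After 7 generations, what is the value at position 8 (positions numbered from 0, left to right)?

_

XX__X_________
X__XX_________
X_XX__________
X_X___________
X_X___________  (fixed point — unchanged through generation 7)
position 8 holds _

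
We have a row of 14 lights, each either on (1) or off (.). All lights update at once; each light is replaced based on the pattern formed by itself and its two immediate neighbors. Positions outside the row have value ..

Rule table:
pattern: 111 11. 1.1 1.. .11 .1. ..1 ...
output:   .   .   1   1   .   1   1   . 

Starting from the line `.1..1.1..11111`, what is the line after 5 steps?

step 1: 111111111.....
step 2: .........1....
step 3: ........111...
step 4: .......1...1..
step 5: ......111.111.

......111.111.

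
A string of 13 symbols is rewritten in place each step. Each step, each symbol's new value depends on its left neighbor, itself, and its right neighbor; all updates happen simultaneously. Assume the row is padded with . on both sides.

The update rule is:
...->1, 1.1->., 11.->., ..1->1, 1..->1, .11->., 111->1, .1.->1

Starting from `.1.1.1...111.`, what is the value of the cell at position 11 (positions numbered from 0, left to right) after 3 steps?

.

11.1.1111.1.1
...1..11..1.1
111111..111.1
position 11 holds .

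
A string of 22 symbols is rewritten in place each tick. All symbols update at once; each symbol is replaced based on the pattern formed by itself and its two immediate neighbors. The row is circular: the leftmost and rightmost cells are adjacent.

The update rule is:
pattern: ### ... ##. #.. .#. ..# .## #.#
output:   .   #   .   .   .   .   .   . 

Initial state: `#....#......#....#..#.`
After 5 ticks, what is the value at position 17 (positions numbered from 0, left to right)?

.

..##...####...##......
#....#......#....#####
..##...####...##......  (repeats tick 1; period 2)
tick 5: ..##...####...##......
position 17 holds .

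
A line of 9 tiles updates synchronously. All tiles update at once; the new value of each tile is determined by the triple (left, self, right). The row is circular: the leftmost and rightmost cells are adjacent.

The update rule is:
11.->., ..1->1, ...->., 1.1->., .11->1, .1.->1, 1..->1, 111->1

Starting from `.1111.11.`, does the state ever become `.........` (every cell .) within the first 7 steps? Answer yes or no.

step 1: 1111..1.1
step 2: 111.111.1
step 3: 11..11..1
step 4: 1.111.111
step 5: ..11..111
step 6: 111.1111.
step 7: 11..111..
step 7 is 11..111.., still not uniform .

no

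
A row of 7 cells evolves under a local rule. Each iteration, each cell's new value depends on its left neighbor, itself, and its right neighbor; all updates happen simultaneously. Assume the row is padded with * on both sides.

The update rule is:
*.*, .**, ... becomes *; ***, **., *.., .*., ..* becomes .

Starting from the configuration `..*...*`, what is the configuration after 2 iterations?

.**..**

....*.*
.**..**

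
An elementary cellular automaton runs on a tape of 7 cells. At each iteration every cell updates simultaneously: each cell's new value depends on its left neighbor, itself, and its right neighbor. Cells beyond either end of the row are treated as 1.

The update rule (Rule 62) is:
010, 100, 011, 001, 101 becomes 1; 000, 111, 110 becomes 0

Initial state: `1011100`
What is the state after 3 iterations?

0110011
1101110
0011001

0011001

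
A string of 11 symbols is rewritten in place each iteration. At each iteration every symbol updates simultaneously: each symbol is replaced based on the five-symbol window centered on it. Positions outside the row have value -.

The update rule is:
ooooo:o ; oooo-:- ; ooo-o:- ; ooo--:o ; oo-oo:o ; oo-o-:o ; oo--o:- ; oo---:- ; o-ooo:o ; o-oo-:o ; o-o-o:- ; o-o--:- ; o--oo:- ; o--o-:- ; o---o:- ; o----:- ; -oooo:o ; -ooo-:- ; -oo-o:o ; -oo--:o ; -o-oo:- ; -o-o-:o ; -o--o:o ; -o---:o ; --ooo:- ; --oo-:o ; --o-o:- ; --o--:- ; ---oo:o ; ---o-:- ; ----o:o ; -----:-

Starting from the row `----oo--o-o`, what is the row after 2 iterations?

oo-o-o----o

--oooo---o-
oo-o-o----o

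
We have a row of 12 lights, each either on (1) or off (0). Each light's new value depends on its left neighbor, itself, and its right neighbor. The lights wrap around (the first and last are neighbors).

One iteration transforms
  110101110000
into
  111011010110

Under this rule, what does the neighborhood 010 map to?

0

At position 3 the neighborhood is 010; the next row has 0 there.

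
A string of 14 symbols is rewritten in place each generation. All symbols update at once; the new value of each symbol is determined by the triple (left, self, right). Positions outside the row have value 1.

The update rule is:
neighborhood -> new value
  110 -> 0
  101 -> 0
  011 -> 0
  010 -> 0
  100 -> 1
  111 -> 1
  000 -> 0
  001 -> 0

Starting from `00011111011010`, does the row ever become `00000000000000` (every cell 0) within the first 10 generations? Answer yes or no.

no

generation 1: 10001110000000
generation 2: 01000101000000
generation 3: 00100000100000
generation 4: 10010000010000
generation 5: 01001000001000
generation 6: 00100100000100
generation 7: 10010010000010
generation 8: 01001001000000
generation 9: 00100100100000
generation 10: 10010010010000
generation 10 is 10010010010000, still not uniform 0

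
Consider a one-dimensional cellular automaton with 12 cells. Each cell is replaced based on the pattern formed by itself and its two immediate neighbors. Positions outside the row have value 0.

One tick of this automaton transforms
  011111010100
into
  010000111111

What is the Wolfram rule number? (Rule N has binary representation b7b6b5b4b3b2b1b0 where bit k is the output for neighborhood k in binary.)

61

position 2: 111 → 0  (bit 7 = 0)
position 5: 110 → 0  (bit 6 = 0)
position 6: 101 → 1  (bit 5 = 1)
position 10: 100 → 1  (bit 4 = 1)
position 1: 011 → 1  (bit 3 = 1)
position 7: 010 → 1  (bit 2 = 1)
position 0: 001 → 0  (bit 1 = 0)
position 11: 000 → 1  (bit 0 = 1)
bits b7..b0 = 00111101 = 61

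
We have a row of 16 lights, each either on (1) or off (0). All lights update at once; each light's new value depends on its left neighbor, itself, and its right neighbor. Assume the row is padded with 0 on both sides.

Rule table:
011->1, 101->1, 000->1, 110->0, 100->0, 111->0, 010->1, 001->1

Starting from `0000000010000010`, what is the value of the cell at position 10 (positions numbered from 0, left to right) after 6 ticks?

0

1111111110111110
1000000001100000
1011111111001111
1110000000011000
1000111111110011
1011100000000110
position 10 holds 0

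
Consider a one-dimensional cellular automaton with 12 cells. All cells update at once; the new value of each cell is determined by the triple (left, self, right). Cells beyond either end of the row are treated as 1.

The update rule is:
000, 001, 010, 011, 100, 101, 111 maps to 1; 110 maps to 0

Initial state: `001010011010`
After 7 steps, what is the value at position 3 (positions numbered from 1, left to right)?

0

step 1: 111111110111
step 2: 111111101111
step 3: 111111011111
step 4: 111110111111
step 5: 111101111111
step 6: 111011111111
step 7: 110111111111
position 3 holds 0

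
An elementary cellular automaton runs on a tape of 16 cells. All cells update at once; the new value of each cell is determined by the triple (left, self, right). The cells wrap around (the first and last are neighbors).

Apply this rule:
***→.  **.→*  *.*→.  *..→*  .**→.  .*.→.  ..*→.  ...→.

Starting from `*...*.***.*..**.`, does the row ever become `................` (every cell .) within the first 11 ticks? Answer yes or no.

.*......*..*..*.
..*......*..*..*
*..*......*..*..
.*..*......*..*.
..*..*......*..*
*..*..*......*..
.*..*..*......*.
..*..*..*......*
*..*..*..*......
.*..*..*..*.....
..*..*..*..*....
tick 11 is ..*..*..*..*...., still not uniform .

no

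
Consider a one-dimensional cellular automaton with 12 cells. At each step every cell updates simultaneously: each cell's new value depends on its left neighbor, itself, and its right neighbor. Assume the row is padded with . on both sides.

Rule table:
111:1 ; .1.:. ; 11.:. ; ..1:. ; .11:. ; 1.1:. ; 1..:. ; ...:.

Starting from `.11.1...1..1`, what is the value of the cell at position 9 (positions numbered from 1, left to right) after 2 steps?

.

............
............
position 9 holds .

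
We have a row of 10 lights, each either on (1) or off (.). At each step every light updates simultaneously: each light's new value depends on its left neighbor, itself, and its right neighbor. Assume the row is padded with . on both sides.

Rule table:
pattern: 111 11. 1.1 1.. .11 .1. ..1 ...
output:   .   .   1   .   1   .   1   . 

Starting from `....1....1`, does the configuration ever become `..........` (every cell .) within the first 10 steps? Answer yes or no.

yes

...1....1.
..1....1..
.1....1...
1....1....
....1.....
...1......
..1.......
.1........
1.........
..........
all cells are . at step 10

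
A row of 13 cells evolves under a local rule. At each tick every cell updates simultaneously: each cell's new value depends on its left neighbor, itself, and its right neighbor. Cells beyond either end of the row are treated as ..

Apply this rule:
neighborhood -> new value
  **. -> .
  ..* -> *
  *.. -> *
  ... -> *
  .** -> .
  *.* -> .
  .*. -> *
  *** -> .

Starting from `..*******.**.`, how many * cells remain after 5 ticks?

2

**..........*
..***********
**...........
..***********  (repeats tick 2; period 2)
tick 5: **...........
count of *: 2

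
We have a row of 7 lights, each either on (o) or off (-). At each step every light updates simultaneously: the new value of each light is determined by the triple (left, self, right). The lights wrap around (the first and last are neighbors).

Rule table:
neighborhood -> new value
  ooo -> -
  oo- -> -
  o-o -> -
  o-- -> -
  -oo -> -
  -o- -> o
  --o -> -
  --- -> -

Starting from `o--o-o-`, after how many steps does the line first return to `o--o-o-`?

o--o-o-

1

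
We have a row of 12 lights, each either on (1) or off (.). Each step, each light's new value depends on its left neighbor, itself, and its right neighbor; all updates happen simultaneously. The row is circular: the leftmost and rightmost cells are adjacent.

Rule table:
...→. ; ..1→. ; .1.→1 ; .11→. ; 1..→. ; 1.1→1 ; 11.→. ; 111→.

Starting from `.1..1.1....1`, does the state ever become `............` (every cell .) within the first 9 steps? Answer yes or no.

yes

step 1: 11..111....1
step 2: ............
all cells are . at step 2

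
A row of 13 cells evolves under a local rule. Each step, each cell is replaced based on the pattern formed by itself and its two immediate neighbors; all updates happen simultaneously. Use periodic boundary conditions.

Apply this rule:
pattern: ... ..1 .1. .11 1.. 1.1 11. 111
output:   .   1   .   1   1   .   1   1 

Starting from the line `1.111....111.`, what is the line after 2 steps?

..1111..1111.
.111111111111

.111111111111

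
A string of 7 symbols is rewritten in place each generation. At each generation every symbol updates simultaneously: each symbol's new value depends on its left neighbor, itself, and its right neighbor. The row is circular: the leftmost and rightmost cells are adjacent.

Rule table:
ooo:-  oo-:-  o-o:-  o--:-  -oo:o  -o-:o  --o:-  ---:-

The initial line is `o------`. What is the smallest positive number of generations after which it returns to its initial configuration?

1

generation 1: o------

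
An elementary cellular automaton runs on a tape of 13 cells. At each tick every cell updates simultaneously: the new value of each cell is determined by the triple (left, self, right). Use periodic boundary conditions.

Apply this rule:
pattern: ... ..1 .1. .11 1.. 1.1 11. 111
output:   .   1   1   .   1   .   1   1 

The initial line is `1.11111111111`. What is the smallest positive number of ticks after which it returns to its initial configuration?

1..1111111111
111.111111111
111..11111111
11111.1111111
11111..111111
1111111.11111
1111111..1111
111111111.111
111111111..11
11111111111.1
11111111111..
.111111111111
..11111111111
11.1111111111
11..111111111
1111.11111111
1111..1111111
111111.111111
111111..11111
11111111.1111
11111111..111
1111111111.11
1111111111..1
111111111111.
.11111111111.
1.11111111111

26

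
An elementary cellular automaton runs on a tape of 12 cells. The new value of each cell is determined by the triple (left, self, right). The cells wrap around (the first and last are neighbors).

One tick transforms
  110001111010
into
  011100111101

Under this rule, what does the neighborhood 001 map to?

At position 4 the neighborhood is 001; the next row has 0 there.

0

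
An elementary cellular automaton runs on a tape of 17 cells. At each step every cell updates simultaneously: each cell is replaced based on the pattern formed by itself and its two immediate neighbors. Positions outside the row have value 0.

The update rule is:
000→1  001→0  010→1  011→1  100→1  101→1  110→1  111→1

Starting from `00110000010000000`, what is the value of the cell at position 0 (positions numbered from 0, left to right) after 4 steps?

1

step 1: 10111111011111111
step 2: 11111111111111111
step 3: 11111111111111111  (fixed point — unchanged through step 4)
position 0 holds 1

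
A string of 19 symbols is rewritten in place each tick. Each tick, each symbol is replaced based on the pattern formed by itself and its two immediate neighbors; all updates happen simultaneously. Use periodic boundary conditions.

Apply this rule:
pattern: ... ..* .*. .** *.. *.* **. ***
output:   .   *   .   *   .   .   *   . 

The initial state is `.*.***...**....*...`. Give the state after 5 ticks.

tick 1: *..*.*..***...*....
tick 2: ..*....**.*..*....*
tick 3: .*....***...*....*.
tick 4: *....**.*..*....*..
tick 5: ....***...*....*..*

....***...*....*..*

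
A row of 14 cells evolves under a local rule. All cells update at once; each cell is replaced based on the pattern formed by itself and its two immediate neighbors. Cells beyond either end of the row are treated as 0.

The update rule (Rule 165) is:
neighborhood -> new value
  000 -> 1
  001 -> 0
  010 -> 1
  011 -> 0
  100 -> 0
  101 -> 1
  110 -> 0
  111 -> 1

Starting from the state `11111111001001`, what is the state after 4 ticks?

01111110001001
00111100101001
10011000111001
10000010010001

10000010010001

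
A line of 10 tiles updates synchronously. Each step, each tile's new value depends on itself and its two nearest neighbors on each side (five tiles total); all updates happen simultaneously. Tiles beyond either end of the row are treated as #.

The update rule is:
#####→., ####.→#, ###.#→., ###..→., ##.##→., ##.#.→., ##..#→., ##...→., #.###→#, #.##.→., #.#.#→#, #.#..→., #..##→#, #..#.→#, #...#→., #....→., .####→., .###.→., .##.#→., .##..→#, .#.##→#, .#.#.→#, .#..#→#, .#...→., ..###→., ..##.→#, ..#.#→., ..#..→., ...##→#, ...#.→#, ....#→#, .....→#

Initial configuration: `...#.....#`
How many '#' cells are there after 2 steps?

..#...###.
.#...#....
count of #: 2

2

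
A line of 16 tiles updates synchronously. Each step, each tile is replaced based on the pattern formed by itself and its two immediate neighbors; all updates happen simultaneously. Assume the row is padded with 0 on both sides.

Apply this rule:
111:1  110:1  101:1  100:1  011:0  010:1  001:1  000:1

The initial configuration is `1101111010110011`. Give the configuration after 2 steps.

1011011111101111

step 1: 0110111111011101
step 2: 1011011111101111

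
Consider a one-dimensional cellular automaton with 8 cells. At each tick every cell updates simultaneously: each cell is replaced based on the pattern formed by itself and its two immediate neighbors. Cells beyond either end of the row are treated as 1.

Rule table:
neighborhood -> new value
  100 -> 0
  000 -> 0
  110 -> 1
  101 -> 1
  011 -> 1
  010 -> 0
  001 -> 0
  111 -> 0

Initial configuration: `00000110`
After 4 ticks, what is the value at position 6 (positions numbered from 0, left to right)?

0

tick 1: 00000111
tick 2: 00000100
tick 3: 00000000
tick 4: 00000000
position 6 holds 0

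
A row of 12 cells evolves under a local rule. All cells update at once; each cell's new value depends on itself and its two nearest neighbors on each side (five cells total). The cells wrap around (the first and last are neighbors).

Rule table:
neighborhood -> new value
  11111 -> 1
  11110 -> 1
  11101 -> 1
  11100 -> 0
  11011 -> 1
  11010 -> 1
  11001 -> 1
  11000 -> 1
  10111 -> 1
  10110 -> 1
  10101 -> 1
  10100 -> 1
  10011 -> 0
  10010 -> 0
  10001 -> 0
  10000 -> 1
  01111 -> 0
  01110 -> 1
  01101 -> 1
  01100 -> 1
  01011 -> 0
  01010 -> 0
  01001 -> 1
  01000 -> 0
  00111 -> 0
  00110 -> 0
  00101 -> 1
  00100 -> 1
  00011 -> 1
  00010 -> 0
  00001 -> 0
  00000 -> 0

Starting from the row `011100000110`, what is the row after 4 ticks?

111110111110

001011001011
101011101011
111011111011
111110111110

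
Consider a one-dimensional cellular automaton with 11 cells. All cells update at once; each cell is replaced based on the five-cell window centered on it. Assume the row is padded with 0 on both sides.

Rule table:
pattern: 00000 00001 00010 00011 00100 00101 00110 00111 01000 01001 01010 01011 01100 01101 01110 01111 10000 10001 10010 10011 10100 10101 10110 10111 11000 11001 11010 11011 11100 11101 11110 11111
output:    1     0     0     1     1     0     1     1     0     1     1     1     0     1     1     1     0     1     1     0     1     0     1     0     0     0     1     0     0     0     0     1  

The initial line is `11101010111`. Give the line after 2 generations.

11101010110

11010101010
11101010110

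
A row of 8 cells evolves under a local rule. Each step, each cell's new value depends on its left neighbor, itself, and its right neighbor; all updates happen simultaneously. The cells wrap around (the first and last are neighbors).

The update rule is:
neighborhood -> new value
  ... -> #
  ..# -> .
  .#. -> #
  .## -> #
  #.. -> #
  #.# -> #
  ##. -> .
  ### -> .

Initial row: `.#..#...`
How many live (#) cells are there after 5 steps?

4

.##.####
##.##...
#.##.##.
###.##.#
...##.##
count of #: 4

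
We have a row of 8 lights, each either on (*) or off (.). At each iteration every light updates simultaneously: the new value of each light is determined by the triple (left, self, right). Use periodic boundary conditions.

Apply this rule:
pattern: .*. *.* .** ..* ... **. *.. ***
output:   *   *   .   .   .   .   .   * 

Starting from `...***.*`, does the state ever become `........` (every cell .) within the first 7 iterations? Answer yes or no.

yes

....*.**
....**..
........
all cells are . at iteration 3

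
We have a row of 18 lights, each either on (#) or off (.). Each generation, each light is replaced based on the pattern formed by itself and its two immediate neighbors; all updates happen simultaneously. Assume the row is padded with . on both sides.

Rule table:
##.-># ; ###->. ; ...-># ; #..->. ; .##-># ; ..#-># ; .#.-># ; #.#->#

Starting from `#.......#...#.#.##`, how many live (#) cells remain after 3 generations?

generation 1: #.#######.########
generation 2: ###.....###......#
generation 3: #.#.#####.#.######
count of #: 14

14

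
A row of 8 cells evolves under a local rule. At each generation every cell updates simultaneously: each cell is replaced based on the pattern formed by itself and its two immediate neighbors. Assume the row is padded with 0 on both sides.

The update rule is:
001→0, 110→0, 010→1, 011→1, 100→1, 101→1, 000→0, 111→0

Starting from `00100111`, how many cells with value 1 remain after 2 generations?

00110100
00101110
count of 1: 4

4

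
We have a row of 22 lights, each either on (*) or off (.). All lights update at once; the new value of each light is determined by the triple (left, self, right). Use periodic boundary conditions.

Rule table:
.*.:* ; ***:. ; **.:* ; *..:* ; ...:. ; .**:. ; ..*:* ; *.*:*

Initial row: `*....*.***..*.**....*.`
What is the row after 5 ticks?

tick 1: **..***..*****.**..***
tick 2: .***..***....**.***...
tick 3: *..***..**..*.**..**..
tick 4: ***..***.*****.***.***
tick 5: ..***..**....**..**...

..***..**....**..**...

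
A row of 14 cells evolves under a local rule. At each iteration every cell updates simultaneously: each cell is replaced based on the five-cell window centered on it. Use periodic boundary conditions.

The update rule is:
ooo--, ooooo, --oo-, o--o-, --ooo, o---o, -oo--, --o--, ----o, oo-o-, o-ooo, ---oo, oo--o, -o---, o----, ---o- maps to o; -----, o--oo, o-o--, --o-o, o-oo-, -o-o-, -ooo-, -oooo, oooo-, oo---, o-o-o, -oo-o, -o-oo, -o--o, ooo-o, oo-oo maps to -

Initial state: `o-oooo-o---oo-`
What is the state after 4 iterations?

o----o-oooo-oo

--o---o-oooo-o
-ooooo--o---o-
-o-o-oooooooo-
o----o-oooo-oo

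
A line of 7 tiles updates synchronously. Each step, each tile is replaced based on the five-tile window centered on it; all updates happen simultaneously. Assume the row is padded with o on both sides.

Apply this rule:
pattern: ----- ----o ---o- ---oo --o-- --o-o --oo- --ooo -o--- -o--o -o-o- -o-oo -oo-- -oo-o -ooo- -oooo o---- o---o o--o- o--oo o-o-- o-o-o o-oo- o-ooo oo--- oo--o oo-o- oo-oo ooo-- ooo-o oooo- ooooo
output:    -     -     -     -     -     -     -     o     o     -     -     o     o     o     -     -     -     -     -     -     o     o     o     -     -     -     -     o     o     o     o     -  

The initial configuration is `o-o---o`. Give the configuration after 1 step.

o-oo--o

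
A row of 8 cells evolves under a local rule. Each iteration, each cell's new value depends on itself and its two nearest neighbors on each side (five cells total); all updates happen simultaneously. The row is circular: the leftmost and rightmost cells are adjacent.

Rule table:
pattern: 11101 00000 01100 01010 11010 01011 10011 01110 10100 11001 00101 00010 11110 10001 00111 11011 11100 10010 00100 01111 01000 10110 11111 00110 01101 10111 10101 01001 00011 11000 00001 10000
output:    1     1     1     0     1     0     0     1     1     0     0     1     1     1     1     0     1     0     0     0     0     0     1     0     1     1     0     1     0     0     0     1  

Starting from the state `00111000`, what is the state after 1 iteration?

00111011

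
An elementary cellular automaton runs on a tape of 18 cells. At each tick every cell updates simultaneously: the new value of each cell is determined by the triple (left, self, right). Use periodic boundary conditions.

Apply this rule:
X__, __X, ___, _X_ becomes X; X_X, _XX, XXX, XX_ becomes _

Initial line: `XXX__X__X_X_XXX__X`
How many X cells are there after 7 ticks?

9

tick 1: ___XXXXXX_X____XX_
tick 2: XXX_______XXXXX__X
tick 3: ___XXXXXXX_____XX_
tick 4: XXX_______XXXXX__X  (repeats tick 2; period 2)
tick 7: ___XXXXXXX_____XX_
count of X: 9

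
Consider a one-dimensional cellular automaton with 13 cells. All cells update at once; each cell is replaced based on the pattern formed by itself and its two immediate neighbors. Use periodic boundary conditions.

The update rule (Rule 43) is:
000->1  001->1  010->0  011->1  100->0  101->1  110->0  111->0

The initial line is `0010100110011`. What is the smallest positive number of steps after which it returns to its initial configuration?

13

0101001100110
1010011001100
0100110011001
1001100110010
0011001100101
0110011001010
1100110010100
1001100101001
0011001010011
0110010100110
1100101001100
1001010011001
0010100110011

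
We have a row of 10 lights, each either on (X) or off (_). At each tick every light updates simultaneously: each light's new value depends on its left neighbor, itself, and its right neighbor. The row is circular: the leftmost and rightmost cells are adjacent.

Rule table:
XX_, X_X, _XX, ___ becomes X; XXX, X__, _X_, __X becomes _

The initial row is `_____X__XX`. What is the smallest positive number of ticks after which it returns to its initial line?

6

_XXX____XX
XX_X_XX_XX
_XX_XXXXX_
_XXXX___X_
_X__X_X___
_____X__XX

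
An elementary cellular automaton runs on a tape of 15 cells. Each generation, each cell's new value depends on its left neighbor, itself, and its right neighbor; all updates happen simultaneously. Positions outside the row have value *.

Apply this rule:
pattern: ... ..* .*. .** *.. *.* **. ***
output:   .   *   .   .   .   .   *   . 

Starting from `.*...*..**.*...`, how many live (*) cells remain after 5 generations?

3

....*..*.*....*
...*..*......*.
..*..*......*..
.*..*......*..*
...*......*..*.
count of *: 3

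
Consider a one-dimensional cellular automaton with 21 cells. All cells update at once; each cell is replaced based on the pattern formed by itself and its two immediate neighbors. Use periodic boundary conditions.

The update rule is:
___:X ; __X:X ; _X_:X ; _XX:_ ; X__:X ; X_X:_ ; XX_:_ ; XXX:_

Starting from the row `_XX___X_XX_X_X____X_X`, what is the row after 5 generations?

generation 1: ___XXXX____X_XXXXXX_X
generation 2: XXX____XXXXX________X
generation 3: ___XXXX_____XXXXXXXX_
generation 4: XXX____XXXXX________X  (repeats generation 2; period 2)
generation 5: ___XXXX_____XXXXXXXX_

___XXXX_____XXXXXXXX_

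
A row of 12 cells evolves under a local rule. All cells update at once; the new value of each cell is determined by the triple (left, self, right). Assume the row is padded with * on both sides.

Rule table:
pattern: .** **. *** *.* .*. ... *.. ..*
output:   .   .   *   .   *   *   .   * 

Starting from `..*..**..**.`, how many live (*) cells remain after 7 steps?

6

step 1: .**.*...*...
step 2: ....*.***.**
step 3: .****..*...*
step 4: ..**..**.**.
step 5: .*...*......
step 6: .*.***.*****
step 7: .*..*...****
count of *: 6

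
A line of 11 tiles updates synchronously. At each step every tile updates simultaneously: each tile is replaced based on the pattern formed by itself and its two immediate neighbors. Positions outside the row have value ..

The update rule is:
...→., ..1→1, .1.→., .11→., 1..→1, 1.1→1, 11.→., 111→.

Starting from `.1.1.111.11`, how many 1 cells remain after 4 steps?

5

1.1.1...1..
.1.1.1.1.1.
1.1.1.1.1.1
.1.1.1.1.1.
count of 1: 5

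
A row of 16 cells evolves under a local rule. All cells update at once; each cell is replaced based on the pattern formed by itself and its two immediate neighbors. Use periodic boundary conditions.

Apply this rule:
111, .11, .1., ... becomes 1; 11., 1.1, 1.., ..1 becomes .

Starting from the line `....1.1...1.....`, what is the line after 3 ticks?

111.1.1.1.1.1111
11..1.1.1.1.1111
1...1.1.1.1.1111

1...1.1.1.1.1111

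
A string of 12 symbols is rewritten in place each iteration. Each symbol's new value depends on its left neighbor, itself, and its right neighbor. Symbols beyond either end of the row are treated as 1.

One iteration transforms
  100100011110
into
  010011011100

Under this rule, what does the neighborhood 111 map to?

1

At position 8 the neighborhood is 111; the next row has 1 there.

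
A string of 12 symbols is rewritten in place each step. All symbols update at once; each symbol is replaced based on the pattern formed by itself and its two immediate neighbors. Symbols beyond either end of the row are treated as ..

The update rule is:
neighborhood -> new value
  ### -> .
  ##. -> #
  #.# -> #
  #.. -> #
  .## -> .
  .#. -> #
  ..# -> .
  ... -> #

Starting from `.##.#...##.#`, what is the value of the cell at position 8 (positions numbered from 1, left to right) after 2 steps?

..#####..###
#.....##...#
position 8 holds #

#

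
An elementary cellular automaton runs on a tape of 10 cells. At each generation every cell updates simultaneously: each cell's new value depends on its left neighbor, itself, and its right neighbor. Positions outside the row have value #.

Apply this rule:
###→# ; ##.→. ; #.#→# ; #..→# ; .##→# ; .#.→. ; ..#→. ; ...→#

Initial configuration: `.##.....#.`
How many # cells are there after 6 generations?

generation 1: ##.####..#
generation 2: #.####.#.#
generation 3: .####.#.##
generation 4: ####.#.###
generation 5: ###.#.####
generation 6: ##.#.#####
count of #: 8

8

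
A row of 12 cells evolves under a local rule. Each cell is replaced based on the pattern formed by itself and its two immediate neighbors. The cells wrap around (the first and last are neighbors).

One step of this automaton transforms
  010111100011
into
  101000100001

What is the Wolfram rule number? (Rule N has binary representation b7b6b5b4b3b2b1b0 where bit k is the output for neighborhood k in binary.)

96

position 4: 111 → 0  (bit 7 = 0)
position 6: 110 → 1  (bit 6 = 1)
position 0: 101 → 1  (bit 5 = 1)
position 7: 100 → 0  (bit 4 = 0)
position 3: 011 → 0  (bit 3 = 0)
position 1: 010 → 0  (bit 2 = 0)
position 9: 001 → 0  (bit 1 = 0)
position 8: 000 → 0  (bit 0 = 0)
bits b7..b0 = 01100000 = 96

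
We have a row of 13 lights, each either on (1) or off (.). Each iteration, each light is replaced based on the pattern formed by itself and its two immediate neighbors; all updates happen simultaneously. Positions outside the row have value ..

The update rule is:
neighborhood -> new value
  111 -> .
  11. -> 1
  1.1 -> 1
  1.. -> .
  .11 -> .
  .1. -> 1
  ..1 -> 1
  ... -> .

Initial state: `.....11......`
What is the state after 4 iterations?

.11..11......

....1.1......
...1111......
..1...1......
.11..11......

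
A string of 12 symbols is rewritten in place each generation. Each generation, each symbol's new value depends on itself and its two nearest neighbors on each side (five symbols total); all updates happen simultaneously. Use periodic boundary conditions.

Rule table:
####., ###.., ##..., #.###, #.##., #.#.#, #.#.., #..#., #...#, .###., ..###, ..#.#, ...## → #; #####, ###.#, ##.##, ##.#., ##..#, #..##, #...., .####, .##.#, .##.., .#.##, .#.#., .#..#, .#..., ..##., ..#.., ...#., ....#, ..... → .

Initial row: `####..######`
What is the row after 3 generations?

..##..#.....
.#...#......
...#........

...#........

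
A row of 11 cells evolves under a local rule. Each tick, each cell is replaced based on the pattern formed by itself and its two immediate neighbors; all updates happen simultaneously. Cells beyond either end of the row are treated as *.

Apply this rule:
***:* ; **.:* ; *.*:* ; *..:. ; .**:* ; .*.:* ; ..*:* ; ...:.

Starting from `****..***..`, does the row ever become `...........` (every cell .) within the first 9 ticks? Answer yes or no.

****.****.*
***********
***********  (fixed point — unchanged through tick 9)
tick 9 is ***********, still not uniform .

no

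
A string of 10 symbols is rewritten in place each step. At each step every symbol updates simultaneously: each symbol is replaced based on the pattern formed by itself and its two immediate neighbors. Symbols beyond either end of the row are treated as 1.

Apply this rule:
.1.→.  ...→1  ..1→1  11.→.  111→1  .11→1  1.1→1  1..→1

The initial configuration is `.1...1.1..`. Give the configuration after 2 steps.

.111.1.111

1.111.1.11
.111.1.111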